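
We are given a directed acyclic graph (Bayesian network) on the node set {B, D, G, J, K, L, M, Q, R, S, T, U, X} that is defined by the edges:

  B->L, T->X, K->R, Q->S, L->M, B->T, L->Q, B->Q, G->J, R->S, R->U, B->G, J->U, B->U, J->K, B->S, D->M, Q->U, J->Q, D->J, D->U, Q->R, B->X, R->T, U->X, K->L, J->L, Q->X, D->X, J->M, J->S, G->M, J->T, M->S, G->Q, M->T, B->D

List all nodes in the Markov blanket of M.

The Markov blanket of a node is its parents, its children, and the other parents of its children.
M's children: S, T.
M has parents D, G, J, L.
Other parents of M's children:
  parents(S) \ {M} = {B, J, Q, R}.
  T also has parents B, J, R.
Taking the union gives {B, D, G, J, L, Q, R, S, T}.

{B, D, G, J, L, Q, R, S, T}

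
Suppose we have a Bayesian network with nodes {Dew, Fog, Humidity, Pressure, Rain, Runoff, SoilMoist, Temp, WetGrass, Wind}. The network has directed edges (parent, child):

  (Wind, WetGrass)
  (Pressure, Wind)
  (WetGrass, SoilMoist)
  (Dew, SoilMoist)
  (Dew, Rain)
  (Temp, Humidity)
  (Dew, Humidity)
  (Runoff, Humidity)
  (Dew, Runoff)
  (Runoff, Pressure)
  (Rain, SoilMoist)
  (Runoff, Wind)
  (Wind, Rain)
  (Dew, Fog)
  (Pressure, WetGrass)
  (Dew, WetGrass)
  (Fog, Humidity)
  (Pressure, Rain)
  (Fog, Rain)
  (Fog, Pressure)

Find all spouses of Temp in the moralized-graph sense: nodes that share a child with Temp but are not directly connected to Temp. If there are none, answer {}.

Children of Temp: Humidity.
  Humidity: Dew, Fog, Runoff
Excluding nodes already adjacent to Temp (Humidity), the co-parent-only contribution is {Dew, Fog, Runoff}.

{Dew, Fog, Runoff}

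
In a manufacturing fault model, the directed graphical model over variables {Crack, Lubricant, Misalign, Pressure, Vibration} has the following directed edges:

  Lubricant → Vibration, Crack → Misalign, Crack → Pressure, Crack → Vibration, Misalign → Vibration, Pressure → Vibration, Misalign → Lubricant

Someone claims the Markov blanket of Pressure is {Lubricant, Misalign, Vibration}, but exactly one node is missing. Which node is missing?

Children of Pressure: Vibration.
Pressure has parent Crack.
Other parents of Pressure's children:
  Vibration also has parents Crack, Lubricant, Misalign.
MB(Pressure) = {Crack, Lubricant, Misalign, Vibration}.
Comparing with the claimed set, Crack is missing.

Crack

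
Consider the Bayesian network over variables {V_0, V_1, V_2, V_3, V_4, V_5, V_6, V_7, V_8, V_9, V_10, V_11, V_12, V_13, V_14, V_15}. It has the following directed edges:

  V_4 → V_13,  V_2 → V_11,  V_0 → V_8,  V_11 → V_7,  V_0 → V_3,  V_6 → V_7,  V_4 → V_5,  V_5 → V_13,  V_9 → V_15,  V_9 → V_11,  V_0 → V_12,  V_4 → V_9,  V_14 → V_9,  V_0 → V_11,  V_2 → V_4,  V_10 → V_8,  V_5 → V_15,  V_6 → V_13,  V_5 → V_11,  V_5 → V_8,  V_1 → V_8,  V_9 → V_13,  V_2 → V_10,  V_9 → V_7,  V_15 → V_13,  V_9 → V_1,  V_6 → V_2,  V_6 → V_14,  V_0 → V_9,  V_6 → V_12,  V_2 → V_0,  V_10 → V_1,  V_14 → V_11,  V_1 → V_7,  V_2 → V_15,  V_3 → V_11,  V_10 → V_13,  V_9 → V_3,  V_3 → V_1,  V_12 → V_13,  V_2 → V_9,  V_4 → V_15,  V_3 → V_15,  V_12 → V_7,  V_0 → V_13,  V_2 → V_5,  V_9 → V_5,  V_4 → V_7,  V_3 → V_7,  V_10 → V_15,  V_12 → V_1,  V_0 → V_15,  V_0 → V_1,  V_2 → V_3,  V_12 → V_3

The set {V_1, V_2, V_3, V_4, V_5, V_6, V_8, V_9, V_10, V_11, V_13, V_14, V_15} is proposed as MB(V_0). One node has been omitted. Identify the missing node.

Recall MB(v) = parents ∪ children ∪ spouses, where spouses are the other parents of v's children.
V_0's parents: V_2.
Children of V_0: V_1, V_3, V_8, V_9, V_11, V_12, V_13, V_15.
Co-parents of V_0 (other parents of its children):
  parents(V_9) \ {V_0} = {V_2, V_4, V_14}.
  V_12 also has parent V_6.
  V_3's other parents are V_2, V_9, V_12.
  V_11 also has parents V_2, V_3, V_5, V_9, V_14.
  parents(V_15) \ {V_0} = {V_2, V_3, V_4, V_5, V_9, V_10}.
  V_1 also has parents V_3, V_9, V_10, V_12.
  V_13 also has parents V_4, V_5, V_6, V_9, V_10, V_12, V_15.
  V_8's other parents are V_1, V_5, V_10.
MB(V_0) = {V_1, V_2, V_3, V_4, V_5, V_6, V_8, V_9, V_10, V_11, V_12, V_13, V_14, V_15}.
Comparing with the claimed set, V_12 is missing.

V_12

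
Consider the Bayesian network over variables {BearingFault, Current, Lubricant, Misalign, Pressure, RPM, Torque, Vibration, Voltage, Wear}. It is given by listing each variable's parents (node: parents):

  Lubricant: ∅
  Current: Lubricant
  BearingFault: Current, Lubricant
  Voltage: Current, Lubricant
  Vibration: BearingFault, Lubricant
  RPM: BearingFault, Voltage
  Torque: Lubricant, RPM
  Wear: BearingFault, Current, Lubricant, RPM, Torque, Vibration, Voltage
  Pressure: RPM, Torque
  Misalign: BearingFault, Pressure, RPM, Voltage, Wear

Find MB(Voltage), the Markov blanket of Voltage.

Voltage's parents: Current, Lubricant.
Voltage has children Misalign, RPM, Wear.
Parents of each child, excluding Voltage:
  parents(RPM) \ {Voltage} = {BearingFault}.
  Wear's other parents are BearingFault, Current, Lubricant, RPM, Torque, Vibration.
  Misalign's other parents are BearingFault, Pressure, RPM, Wear.
Union: {Current, Lubricant} ∪ {Misalign, RPM, Wear} ∪ {BearingFault, Current, Lubricant, Pressure, RPM, Torque, Vibration, Wear} = {BearingFault, Current, Lubricant, Misalign, Pressure, RPM, Torque, Vibration, Wear}.

{BearingFault, Current, Lubricant, Misalign, Pressure, RPM, Torque, Vibration, Wear}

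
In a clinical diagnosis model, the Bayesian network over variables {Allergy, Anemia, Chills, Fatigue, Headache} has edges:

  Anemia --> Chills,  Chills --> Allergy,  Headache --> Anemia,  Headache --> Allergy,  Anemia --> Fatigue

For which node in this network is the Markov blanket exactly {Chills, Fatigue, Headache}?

Anemia

The target node must have every member of {Chills, Fatigue, Headache} as a parent, child, or co-parent, and no others.
Parents of Anemia: Headache; children: Chills, Fatigue; co-parents: none.
These exactly cover the given set, so the node is Anemia.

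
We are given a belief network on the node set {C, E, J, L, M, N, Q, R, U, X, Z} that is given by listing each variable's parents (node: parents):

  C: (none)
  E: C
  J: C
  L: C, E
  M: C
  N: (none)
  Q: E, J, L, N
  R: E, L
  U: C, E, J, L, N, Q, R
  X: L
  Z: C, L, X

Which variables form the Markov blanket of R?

Recall MB(v) = parents ∪ children ∪ spouses, where spouses are the other parents of v's children.
R's parents: E, L.
Ch(R) = {U}.
Other parents of R's children:
  U also has parents C, E, J, L, N, Q.
Union: {E, L} ∪ {U} ∪ {C, E, J, L, N, Q} = {C, E, J, L, N, Q, U}.

{C, E, J, L, N, Q, U}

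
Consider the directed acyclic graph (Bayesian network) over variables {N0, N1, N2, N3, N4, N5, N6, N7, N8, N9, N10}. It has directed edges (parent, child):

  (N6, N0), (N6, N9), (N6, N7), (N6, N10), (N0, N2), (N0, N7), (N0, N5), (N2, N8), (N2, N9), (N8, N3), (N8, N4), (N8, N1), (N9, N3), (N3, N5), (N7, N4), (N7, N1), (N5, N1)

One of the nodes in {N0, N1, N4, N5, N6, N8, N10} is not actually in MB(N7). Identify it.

N10

Recall MB(v) = parents ∪ children ∪ spouses, where spouses are the other parents of v's children.
N7 has parents N0, N6.
N7 has children N1, N4.
Co-parents of N7 (other parents of its children):
  N4: N8
  N1: N5, N8
MB(N7) = {N0, N1, N4, N5, N6, N8}.
N10 is neither a parent, child, nor co-parent of N7, so it does not belong.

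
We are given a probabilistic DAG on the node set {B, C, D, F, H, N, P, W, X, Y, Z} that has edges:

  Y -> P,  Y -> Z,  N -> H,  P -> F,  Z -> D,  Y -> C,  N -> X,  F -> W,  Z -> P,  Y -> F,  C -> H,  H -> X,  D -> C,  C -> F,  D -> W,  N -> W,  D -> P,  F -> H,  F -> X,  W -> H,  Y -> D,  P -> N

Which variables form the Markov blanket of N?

Recall MB(v) = parents ∪ children ∪ spouses, where spouses are the other parents of v's children.
Pa(N) = {P}.
N's children: H, W, X.
For each child, the remaining parents (spouses of N):
  W's other parents are D, F.
  H also has parents C, F, W.
  X's other parents are F, H.
Union: {P} ∪ {H, W, X} ∪ {C, D, F, H, W} = {C, D, F, H, P, W, X}.

{C, D, F, H, P, W, X}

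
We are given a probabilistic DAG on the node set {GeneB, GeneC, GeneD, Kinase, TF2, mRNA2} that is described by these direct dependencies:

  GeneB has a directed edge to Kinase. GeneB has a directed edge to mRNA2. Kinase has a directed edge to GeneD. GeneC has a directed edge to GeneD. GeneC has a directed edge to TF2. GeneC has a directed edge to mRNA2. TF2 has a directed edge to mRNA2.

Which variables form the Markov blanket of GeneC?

{GeneB, GeneD, Kinase, TF2, mRNA2}

GeneC's parents: none.
GeneC's children: GeneD, TF2, mRNA2.
Parents of each child, excluding GeneC:
  parents(GeneD) \ {GeneC} = {Kinase}.
  TF2: no additional parents.
  mRNA2 also has parents GeneB, TF2.
MB(GeneC) = {GeneB, GeneD, Kinase, TF2, mRNA2}.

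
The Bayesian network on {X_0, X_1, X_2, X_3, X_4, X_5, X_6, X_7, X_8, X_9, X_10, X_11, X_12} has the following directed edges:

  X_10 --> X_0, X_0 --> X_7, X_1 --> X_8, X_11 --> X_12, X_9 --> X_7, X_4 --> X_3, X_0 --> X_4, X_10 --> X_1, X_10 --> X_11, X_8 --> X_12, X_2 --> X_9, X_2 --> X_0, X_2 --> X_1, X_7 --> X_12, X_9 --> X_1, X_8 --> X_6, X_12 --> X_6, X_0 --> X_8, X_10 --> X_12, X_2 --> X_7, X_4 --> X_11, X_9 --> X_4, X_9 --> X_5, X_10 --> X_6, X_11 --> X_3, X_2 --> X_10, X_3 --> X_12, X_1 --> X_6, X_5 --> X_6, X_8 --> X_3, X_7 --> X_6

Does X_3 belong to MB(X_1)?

A node's Markov blanket = Pa ∪ Ch ∪ (parents of Ch other than the node itself).
Parents of X_1: X_2, X_9, X_10.
Children of X_1: X_6, X_8.
For each child, the remaining parents (spouses of X_1):
  parents(X_8) \ {X_1} = {X_0}.
  parents(X_6) \ {X_1} = {X_5, X_7, X_8, X_10, X_12}.
MB(X_1) = {X_0, X_2, X_5, X_6, X_7, X_8, X_9, X_10, X_12}; X_3 is not in this set.

No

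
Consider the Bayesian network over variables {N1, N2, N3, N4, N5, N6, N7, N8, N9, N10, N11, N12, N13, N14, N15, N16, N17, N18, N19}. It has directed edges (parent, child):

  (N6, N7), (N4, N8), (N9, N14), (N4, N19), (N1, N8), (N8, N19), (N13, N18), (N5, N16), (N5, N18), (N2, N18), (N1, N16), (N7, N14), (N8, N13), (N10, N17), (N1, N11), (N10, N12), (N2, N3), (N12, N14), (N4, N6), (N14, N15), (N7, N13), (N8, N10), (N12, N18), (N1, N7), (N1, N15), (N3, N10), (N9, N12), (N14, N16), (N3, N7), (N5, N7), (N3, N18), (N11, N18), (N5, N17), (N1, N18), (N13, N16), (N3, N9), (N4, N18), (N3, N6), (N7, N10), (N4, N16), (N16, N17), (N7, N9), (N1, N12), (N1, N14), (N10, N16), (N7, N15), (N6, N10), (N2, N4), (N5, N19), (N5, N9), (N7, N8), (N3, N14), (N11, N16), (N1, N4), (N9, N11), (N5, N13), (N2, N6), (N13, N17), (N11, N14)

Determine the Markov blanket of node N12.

N12's parents: N1, N9, N10.
N12 has children N14, N18.
For each child, the remaining parents (spouses of N12):
  N14: N1, N3, N7, N9, N11
  N18: N1, N2, N3, N4, N5, N11, N13
Union: {N1, N9, N10} ∪ {N14, N18} ∪ {N1, N2, N3, N4, N5, N7, N9, N11, N13} = {N1, N2, N3, N4, N5, N7, N9, N10, N11, N13, N14, N18}.

{N1, N2, N3, N4, N5, N7, N9, N10, N11, N13, N14, N18}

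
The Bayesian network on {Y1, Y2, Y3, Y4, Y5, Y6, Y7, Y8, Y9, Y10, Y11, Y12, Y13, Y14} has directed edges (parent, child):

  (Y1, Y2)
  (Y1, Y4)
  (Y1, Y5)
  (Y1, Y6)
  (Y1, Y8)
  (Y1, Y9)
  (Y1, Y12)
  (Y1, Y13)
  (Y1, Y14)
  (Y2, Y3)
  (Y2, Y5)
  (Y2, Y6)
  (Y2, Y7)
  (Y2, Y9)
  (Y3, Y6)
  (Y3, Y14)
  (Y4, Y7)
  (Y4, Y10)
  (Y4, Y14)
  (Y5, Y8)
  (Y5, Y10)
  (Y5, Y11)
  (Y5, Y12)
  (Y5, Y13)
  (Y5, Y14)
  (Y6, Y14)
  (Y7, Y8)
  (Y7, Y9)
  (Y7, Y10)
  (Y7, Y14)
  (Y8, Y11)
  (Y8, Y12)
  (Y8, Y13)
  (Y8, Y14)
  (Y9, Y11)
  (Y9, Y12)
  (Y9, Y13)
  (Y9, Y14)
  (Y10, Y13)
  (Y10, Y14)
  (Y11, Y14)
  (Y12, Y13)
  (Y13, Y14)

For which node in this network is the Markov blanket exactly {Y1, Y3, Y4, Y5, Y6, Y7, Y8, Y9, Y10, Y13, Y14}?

The target node must have every member of {Y1, Y3, Y4, Y5, Y6, Y7, Y8, Y9, Y10, Y13, Y14} as a parent, child, or co-parent, and no others.
Parents of Y11: Y5, Y8, Y9; children: Y14; co-parents: Y1, Y3, Y4, Y5, Y6, Y7, Y8, Y9, Y10, Y13.
These exactly cover the given set, so the node is Y11.

Y11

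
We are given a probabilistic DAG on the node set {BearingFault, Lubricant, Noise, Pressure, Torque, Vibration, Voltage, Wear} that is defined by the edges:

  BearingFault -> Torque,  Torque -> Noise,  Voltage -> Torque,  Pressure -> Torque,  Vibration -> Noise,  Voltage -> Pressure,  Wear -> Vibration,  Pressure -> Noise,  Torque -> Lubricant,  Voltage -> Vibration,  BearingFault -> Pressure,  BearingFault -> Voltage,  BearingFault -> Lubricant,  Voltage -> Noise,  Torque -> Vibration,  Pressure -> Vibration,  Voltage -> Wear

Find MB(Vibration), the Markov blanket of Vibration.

{Noise, Pressure, Torque, Voltage, Wear}

Parents of Vibration: Pressure, Torque, Voltage, Wear.
Ch(Vibration) = {Noise}.
Co-parents of Vibration (other parents of its children):
  Noise: Pressure, Torque, Voltage
MB(Vibration) = {Noise, Pressure, Torque, Voltage, Wear}.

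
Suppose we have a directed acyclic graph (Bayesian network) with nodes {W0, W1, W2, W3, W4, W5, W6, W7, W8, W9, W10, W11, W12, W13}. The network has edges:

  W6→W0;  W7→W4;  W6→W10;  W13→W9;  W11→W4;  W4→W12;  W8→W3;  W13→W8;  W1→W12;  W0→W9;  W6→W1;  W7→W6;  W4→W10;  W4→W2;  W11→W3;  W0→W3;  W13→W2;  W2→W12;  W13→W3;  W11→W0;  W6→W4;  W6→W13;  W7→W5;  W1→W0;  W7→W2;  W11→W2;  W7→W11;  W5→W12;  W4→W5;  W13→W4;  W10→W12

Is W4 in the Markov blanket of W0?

W0 has parents W1, W6, W11.
W0's children: W3, W9.
Co-parents of W0 (other parents of its children):
  W3: W8, W11, W13
  W9: W13
MB(W0) = {W1, W3, W6, W8, W9, W11, W13}; W4 is not in this set.

No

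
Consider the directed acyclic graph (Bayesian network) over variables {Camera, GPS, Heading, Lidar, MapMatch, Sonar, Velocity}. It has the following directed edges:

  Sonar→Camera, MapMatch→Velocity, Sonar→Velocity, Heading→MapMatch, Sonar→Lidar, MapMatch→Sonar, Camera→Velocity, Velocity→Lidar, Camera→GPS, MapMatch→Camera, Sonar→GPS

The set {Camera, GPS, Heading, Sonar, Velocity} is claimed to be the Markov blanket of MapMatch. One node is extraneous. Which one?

A node's Markov blanket = Pa ∪ Ch ∪ (parents of Ch other than the node itself).
MapMatch's children: Camera, Sonar, Velocity.
MapMatch has parent Heading.
Co-parents of MapMatch (other parents of its children):
  Sonar: no additional parents.
  Camera's other parent is Sonar.
  Velocity also has parents Camera, Sonar.
MB(MapMatch) = {Camera, Heading, Sonar, Velocity}.
GPS is neither a parent, child, nor co-parent of MapMatch, so it does not belong.

GPS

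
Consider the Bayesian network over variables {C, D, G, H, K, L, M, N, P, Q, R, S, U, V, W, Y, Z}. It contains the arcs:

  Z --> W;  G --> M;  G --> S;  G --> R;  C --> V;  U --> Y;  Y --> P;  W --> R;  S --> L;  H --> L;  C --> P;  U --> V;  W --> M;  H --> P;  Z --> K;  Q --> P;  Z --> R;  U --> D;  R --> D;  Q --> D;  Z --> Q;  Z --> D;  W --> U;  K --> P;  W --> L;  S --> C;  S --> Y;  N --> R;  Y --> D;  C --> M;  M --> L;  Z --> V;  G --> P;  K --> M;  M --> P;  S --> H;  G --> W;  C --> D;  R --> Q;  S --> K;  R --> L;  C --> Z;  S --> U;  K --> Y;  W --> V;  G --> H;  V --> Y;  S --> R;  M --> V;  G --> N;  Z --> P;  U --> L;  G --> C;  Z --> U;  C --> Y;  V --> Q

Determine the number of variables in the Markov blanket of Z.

The Markov blanket of a node is its parents, its children, and the other parents of its children.
Ch(Z) = {D, K, P, Q, R, U, V, W}.
Pa(Z) = {C}.
Parents of each child, excluding Z:
  K also has parent S.
  W's other parent is G.
  U's other parents are S, W.
  R's other parents are G, N, S, W.
  V's other parents are C, M, U, W.
  Q's other parents are R, V.
  D's other parents are C, Q, R, U, Y.
  P's other parents are C, G, H, K, M, Q, Y.
MB(Z) = {C, D, G, H, K, M, N, P, Q, R, S, U, V, W, Y}, which has 15 nodes.

15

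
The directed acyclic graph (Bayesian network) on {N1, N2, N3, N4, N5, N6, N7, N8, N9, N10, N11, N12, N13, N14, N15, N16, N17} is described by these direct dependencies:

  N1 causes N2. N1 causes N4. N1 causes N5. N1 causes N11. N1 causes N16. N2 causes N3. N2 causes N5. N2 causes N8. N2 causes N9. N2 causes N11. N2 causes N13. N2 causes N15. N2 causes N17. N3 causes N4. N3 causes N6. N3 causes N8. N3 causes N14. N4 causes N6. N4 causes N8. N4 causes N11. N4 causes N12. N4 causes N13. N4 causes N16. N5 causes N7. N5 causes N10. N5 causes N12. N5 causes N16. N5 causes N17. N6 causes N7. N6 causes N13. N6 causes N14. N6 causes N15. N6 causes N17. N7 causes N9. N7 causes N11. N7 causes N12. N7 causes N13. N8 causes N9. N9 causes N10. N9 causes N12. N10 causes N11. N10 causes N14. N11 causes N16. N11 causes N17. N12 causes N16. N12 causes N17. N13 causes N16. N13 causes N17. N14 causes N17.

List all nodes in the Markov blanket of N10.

N10 has parents N5, N9.
N10's children: N11, N14.
Co-parents of N10 (other parents of its children):
  N11's other parents are N1, N2, N4, N7.
  N14 also has parents N3, N6.
Taking the union gives {N1, N2, N3, N4, N5, N6, N7, N9, N11, N14}.

{N1, N2, N3, N4, N5, N6, N7, N9, N11, N14}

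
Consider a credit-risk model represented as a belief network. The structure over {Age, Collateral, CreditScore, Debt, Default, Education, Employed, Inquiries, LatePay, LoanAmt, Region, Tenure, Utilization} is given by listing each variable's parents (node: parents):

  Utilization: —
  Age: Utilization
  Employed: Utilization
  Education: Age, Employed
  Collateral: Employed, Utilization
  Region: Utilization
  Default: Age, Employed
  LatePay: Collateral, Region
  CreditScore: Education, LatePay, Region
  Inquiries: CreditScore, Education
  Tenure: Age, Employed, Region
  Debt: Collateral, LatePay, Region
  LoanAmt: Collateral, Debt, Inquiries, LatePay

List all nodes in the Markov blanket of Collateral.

{Debt, Employed, Inquiries, LatePay, LoanAmt, Region, Utilization}

The Markov blanket of a node is its parents, its children, and the other parents of its children.
Collateral's parents: Employed, Utilization.
Collateral's children: Debt, LatePay, LoanAmt.
Other parents of Collateral's children:
  parents(LatePay) \ {Collateral} = {Region}.
  Debt's other parents are LatePay, Region.
  LoanAmt's other parents are Debt, Inquiries, LatePay.
So the Markov blanket of Collateral is {Debt, Employed, Inquiries, LatePay, LoanAmt, Region, Utilization}.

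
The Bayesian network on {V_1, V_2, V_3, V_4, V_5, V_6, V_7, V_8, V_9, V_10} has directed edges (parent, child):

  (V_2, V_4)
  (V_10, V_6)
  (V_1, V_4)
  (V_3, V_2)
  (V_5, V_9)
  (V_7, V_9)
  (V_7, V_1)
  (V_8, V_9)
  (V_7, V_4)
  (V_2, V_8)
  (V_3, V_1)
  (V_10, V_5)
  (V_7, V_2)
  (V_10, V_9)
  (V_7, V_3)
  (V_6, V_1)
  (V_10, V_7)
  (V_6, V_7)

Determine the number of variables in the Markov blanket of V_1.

V_1's parents: V_3, V_6, V_7.
Children of V_1: V_4.
Co-parents of V_1 (other parents of its children):
  V_4's other parents are V_2, V_7.
MB(V_1) = {V_2, V_3, V_4, V_6, V_7}, which has 5 nodes.

5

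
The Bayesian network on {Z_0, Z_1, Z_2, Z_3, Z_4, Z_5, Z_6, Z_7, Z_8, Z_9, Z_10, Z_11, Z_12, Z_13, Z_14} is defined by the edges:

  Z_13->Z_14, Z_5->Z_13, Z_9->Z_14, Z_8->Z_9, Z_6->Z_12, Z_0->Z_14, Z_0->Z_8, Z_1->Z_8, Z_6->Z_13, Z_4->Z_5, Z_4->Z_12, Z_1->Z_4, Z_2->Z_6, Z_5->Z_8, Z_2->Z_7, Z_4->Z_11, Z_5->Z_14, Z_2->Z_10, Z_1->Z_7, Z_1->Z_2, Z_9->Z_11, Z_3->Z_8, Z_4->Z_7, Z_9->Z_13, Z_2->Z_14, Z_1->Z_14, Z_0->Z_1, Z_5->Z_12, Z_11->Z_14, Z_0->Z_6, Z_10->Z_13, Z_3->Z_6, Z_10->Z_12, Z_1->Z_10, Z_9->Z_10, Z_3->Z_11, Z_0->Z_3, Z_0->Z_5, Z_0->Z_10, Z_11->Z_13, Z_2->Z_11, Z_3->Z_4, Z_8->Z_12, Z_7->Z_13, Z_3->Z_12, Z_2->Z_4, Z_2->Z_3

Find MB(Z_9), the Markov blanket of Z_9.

{Z_0, Z_1, Z_2, Z_3, Z_4, Z_5, Z_6, Z_7, Z_8, Z_10, Z_11, Z_13, Z_14}

Ch(Z_9) = {Z_10, Z_11, Z_13, Z_14}.
Z_9 has parent Z_8.
Co-parents of Z_9 (other parents of its children):
  Z_10 also has parents Z_0, Z_1, Z_2.
  parents(Z_11) \ {Z_9} = {Z_2, Z_3, Z_4}.
  Z_13 also has parents Z_5, Z_6, Z_7, Z_10, Z_11.
  Z_14's other parents are Z_0, Z_1, Z_2, Z_5, Z_11, Z_13.
Taking the union gives {Z_0, Z_1, Z_2, Z_3, Z_4, Z_5, Z_6, Z_7, Z_8, Z_10, Z_11, Z_13, Z_14}.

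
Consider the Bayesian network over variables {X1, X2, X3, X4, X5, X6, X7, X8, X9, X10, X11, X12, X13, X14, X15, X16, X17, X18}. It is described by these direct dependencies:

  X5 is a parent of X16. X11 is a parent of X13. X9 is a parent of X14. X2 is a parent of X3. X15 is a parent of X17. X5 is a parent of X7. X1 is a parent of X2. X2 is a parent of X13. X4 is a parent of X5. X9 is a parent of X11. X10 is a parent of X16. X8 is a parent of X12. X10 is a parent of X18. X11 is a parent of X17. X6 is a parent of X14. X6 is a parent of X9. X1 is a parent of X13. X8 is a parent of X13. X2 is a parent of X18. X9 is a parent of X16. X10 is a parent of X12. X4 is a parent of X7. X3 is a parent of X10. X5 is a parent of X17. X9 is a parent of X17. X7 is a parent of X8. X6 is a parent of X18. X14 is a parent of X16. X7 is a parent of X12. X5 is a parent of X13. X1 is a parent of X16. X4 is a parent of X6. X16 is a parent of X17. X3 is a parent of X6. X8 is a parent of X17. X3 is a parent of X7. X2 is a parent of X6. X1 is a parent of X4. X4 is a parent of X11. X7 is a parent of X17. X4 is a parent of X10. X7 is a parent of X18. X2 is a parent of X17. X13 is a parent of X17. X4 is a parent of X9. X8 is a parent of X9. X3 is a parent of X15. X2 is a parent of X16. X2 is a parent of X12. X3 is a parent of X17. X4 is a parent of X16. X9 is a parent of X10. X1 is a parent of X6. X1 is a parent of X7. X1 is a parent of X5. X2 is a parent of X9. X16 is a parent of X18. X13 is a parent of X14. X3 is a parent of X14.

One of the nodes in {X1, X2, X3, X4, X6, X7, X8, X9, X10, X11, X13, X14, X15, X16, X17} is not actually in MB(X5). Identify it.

The Markov blanket of a node is its parents, its children, and the other parents of its children.
X5 has parents X1, X4.
Children of X5: X7, X13, X16, X17.
Other parents of X5's children:
  X7: X1, X3, X4
  X13: X1, X2, X8, X11
  X16: X1, X2, X4, X9, X10, X14
  X17: X2, X3, X7, X8, X9, X11, X13, X15, X16
MB(X5) = {X1, X2, X3, X4, X7, X8, X9, X10, X11, X13, X14, X15, X16, X17}.
X6 is neither a parent, child, nor co-parent of X5, so it does not belong.

X6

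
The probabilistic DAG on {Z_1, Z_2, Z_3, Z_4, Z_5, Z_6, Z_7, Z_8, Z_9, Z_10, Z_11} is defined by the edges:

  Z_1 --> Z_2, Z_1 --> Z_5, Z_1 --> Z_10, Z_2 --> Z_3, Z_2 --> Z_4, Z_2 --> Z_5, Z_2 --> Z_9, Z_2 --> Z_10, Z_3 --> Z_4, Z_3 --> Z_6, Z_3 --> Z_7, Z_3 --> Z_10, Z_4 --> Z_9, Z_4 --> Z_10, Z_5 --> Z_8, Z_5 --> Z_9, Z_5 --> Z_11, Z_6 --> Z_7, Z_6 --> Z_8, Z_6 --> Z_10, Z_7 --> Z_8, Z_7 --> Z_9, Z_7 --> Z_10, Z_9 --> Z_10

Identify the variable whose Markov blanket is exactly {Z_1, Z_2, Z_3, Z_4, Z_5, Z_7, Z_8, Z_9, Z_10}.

Z_6

The target node must have every member of {Z_1, Z_2, Z_3, Z_4, Z_5, Z_7, Z_8, Z_9, Z_10} as a parent, child, or co-parent, and no others.
Parents of Z_6: Z_3; children: Z_7, Z_8, Z_10; co-parents: Z_1, Z_2, Z_3, Z_4, Z_5, Z_7, Z_9.
These exactly cover the given set, so the node is Z_6.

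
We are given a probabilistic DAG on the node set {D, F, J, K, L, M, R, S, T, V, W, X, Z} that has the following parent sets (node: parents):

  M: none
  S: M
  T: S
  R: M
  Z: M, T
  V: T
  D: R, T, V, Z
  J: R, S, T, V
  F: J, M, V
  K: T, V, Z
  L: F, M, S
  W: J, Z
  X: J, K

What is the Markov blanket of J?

{F, K, M, R, S, T, V, W, X, Z}

Recall MB(v) = parents ∪ children ∪ spouses, where spouses are the other parents of v's children.
Children of J: F, W, X.
Pa(J) = {R, S, T, V}.
Other parents of J's children:
  F: M, V
  W: Z
  X: K
MB(J) = {F, K, M, R, S, T, V, W, X, Z}.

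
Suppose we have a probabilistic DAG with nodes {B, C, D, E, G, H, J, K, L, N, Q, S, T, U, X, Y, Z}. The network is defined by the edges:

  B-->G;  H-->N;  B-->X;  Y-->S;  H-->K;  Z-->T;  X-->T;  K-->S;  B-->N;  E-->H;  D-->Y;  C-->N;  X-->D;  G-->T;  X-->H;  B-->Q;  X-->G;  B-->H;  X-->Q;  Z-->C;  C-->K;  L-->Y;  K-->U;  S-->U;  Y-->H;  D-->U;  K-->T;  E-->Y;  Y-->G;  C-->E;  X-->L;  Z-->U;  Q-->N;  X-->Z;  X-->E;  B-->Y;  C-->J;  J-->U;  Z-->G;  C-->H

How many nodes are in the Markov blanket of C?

By definition, MB(C) is built from C's parents, C's children, and the co-parents of C.
Children of C: E, H, J, K, N.
C's parents: Z.
Other parents of C's children:
  E's other parent is X.
  J: no additional parents.
  H's other parents are B, E, X, Y.
  parents(K) \ {C} = {H}.
  parents(N) \ {C} = {B, H, Q}.
MB(C) = {B, E, H, J, K, N, Q, X, Y, Z}, which has 10 nodes.

10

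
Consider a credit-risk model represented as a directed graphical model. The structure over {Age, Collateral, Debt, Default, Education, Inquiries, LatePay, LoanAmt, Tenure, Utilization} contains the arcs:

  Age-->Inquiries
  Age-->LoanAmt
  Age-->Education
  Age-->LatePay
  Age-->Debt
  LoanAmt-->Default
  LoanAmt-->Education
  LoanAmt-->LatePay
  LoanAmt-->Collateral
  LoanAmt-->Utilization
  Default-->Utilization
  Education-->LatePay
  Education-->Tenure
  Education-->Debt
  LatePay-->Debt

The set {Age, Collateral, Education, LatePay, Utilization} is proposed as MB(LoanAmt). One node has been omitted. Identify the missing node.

By definition, MB(LoanAmt) is built from LoanAmt's parents, LoanAmt's children, and the co-parents of LoanAmt.
Children of LoanAmt: Collateral, Default, Education, LatePay, Utilization.
Pa(LoanAmt) = {Age}.
Parents of each child, excluding LoanAmt:
  Default has no other parent.
  Education's other parent is Age.
  LatePay also has parents Age, Education.
  Collateral: no additional parents.
  Utilization's other parent is Default.
MB(LoanAmt) = {Age, Collateral, Default, Education, LatePay, Utilization}.
Comparing with the claimed set, Default is missing.

Default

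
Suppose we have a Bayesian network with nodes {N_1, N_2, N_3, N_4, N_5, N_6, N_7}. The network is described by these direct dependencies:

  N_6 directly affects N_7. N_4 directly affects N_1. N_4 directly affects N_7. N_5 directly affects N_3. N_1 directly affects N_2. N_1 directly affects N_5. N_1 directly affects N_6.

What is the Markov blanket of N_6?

By definition, MB(N_6) is built from N_6's parents, N_6's children, and the co-parents of N_6.
N_6's parents: N_1.
Ch(N_6) = {N_7}.
Parents of each child, excluding N_6:
  N_7 also has parent N_4.
Union: {N_1} ∪ {N_7} ∪ {N_4} = {N_1, N_4, N_7}.

{N_1, N_4, N_7}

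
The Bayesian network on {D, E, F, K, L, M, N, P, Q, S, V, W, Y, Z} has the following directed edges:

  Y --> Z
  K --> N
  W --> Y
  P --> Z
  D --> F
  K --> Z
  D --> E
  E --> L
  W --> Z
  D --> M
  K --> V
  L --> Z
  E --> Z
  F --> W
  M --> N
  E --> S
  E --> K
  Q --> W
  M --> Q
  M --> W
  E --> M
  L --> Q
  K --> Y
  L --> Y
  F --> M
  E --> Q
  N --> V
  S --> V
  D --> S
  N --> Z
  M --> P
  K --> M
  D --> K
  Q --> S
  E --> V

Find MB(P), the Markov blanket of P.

{E, K, L, M, N, W, Y, Z}

P's children: Z.
Pa(P) = {M}.
Other parents of P's children:
  Z: E, K, L, N, W, Y
Taking the union gives {E, K, L, M, N, W, Y, Z}.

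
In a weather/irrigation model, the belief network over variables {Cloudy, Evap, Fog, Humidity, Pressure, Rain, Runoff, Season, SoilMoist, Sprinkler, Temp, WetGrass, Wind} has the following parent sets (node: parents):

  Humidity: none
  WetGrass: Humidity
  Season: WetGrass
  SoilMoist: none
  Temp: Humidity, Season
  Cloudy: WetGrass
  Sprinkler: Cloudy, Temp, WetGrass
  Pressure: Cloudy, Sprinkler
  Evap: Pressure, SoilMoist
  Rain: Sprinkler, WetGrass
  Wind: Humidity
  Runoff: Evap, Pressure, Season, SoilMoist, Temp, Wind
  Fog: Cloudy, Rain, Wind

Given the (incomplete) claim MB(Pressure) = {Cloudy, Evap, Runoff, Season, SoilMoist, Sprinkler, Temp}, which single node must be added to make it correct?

Wind

Pressure has parents Cloudy, Sprinkler.
Children of Pressure: Evap, Runoff.
Parents of each child, excluding Pressure:
  Evap's other parent is SoilMoist.
  parents(Runoff) \ {Pressure} = {Evap, Season, SoilMoist, Temp, Wind}.
MB(Pressure) = {Cloudy, Evap, Runoff, Season, SoilMoist, Sprinkler, Temp, Wind}.
Comparing with the claimed set, Wind is missing.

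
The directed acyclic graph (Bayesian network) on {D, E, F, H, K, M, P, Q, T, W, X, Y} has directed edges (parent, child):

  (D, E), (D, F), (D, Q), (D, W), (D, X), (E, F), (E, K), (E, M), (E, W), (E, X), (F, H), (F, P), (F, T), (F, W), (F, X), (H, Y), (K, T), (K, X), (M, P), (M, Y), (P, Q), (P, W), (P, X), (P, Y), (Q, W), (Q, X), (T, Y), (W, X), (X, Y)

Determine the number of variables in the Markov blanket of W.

7

Pa(W) = {D, E, F, P, Q}.
W's children: X.
Co-parents of W (other parents of its children):
  X: D, E, F, K, P, Q
MB(W) = {D, E, F, K, P, Q, X}, which has 7 nodes.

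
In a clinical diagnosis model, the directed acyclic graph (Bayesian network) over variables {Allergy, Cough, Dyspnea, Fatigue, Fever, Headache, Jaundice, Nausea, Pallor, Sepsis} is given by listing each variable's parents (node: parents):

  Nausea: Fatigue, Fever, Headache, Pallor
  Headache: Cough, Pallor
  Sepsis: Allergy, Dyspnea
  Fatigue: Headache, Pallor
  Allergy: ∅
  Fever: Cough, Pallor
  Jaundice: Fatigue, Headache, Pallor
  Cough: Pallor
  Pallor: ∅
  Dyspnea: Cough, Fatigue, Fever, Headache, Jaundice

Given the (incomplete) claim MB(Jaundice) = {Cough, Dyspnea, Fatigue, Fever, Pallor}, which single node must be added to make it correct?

Jaundice's children: Dyspnea.
Jaundice has parents Fatigue, Headache, Pallor.
Other parents of Jaundice's children:
  parents(Dyspnea) \ {Jaundice} = {Cough, Fatigue, Fever, Headache}.
MB(Jaundice) = {Cough, Dyspnea, Fatigue, Fever, Headache, Pallor}.
Comparing with the claimed set, Headache is missing.

Headache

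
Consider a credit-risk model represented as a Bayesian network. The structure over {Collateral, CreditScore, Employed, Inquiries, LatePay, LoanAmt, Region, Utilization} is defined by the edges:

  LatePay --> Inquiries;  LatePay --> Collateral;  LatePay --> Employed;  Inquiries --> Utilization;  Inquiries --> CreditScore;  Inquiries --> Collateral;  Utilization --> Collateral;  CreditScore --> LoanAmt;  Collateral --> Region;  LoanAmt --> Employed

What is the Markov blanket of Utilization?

{Collateral, Inquiries, LatePay}

Pa(Utilization) = {Inquiries}.
Utilization's children: Collateral.
Other parents of Utilization's children:
  Collateral: Inquiries, LatePay
Union: {Inquiries} ∪ {Collateral} ∪ {Inquiries, LatePay} = {Collateral, Inquiries, LatePay}.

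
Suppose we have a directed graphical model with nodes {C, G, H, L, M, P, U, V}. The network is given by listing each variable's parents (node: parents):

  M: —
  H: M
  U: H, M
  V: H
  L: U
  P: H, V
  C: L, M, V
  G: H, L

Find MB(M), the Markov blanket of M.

Recall MB(v) = parents ∪ children ∪ spouses, where spouses are the other parents of v's children.
Parents of M: none.
M's children: C, H, U.
Co-parents of M (other parents of its children):
  H: no additional parents.
  U's other parent is H.
  C also has parents L, V.
Taking the union gives {C, H, L, U, V}.

{C, H, L, U, V}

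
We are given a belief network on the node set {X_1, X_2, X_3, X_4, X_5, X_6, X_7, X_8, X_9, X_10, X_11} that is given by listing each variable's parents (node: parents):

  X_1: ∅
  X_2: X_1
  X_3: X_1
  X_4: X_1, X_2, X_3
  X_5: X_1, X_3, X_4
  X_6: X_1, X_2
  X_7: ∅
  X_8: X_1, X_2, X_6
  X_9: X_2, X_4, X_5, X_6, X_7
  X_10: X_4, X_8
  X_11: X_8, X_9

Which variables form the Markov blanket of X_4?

By definition, MB(X_4) is built from X_4's parents, X_4's children, and the co-parents of X_4.
Pa(X_4) = {X_1, X_2, X_3}.
X_4 has children X_5, X_9, X_10.
For each child, the remaining parents (spouses of X_4):
  X_5's other parents are X_1, X_3.
  X_9's other parents are X_2, X_5, X_6, X_7.
  X_10 also has parent X_8.
MB(X_4) = {X_1, X_2, X_3, X_5, X_6, X_7, X_8, X_9, X_10}.

{X_1, X_2, X_3, X_5, X_6, X_7, X_8, X_9, X_10}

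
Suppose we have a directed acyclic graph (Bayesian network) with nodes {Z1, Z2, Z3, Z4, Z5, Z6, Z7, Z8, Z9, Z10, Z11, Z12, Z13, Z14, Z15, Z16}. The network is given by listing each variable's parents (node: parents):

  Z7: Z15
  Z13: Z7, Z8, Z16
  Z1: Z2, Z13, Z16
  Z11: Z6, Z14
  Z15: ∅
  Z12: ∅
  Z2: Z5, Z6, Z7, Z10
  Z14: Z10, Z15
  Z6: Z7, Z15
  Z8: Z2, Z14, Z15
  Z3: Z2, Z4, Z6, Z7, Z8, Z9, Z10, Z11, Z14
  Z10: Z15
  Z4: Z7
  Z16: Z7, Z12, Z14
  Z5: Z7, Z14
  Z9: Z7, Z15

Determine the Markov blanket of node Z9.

{Z2, Z3, Z4, Z6, Z7, Z8, Z10, Z11, Z14, Z15}

The Markov blanket of a node is its parents, its children, and the other parents of its children.
Ch(Z9) = {Z3}.
Pa(Z9) = {Z7, Z15}.
For each child, the remaining parents (spouses of Z9):
  Z3's other parents are Z2, Z4, Z6, Z7, Z8, Z10, Z11, Z14.
Union: {Z7, Z15} ∪ {Z3} ∪ {Z2, Z4, Z6, Z7, Z8, Z10, Z11, Z14} = {Z2, Z3, Z4, Z6, Z7, Z8, Z10, Z11, Z14, Z15}.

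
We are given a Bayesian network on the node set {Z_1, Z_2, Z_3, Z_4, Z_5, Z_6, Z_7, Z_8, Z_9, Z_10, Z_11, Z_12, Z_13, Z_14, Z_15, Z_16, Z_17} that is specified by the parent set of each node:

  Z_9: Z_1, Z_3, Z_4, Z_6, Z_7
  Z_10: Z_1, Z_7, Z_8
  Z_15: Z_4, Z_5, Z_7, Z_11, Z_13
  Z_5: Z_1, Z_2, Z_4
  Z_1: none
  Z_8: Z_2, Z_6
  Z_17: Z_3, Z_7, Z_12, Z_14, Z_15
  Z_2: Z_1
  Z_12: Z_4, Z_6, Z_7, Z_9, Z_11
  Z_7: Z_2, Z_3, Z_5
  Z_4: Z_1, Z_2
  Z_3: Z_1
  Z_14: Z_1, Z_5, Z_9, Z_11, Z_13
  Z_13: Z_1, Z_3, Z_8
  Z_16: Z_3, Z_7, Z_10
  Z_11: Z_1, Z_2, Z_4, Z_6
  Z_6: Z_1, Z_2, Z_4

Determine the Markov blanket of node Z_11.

{Z_1, Z_2, Z_4, Z_5, Z_6, Z_7, Z_9, Z_12, Z_13, Z_14, Z_15}

Parents of Z_11: Z_1, Z_2, Z_4, Z_6.
Children of Z_11: Z_12, Z_14, Z_15.
For each child, the remaining parents (spouses of Z_11):
  Z_12: Z_4, Z_6, Z_7, Z_9
  Z_14: Z_1, Z_5, Z_9, Z_13
  Z_15: Z_4, Z_5, Z_7, Z_13
Taking the union gives {Z_1, Z_2, Z_4, Z_5, Z_6, Z_7, Z_9, Z_12, Z_13, Z_14, Z_15}.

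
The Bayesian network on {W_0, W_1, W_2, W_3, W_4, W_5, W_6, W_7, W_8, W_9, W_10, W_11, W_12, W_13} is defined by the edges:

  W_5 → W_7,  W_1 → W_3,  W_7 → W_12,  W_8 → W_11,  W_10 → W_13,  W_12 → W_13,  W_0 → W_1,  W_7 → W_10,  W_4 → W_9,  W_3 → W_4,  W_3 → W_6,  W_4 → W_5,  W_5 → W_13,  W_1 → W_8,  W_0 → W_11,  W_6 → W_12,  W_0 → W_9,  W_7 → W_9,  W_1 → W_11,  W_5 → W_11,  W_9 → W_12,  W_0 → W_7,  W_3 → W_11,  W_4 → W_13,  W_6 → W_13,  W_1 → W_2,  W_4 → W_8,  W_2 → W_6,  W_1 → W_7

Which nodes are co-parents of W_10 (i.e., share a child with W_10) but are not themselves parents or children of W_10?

{W_4, W_5, W_6, W_12}

Children of W_10: W_13.
  W_13 also has parents W_4, W_5, W_6, W_12.
Excluding nodes already adjacent to W_10 (W_7, W_13), the co-parent-only contribution is {W_4, W_5, W_6, W_12}.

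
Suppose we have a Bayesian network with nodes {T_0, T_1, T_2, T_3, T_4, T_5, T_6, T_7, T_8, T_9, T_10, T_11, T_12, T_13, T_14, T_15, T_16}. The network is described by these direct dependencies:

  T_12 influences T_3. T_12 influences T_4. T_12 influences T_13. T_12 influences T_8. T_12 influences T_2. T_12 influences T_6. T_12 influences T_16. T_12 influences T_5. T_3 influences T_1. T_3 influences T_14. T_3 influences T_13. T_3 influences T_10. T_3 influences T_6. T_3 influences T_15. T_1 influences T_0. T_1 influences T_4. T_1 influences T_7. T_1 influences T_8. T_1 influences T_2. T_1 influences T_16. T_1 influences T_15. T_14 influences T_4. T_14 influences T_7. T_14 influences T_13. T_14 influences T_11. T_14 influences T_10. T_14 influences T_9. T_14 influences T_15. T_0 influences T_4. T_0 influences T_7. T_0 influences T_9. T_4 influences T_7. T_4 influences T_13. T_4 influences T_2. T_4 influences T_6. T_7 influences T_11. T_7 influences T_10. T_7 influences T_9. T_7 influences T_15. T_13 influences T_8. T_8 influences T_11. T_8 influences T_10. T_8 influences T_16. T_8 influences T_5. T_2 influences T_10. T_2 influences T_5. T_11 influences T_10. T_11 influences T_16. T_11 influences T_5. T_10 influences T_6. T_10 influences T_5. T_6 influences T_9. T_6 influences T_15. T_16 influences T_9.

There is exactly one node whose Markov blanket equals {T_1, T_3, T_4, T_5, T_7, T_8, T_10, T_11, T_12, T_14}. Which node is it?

The target node must have every member of {T_1, T_3, T_4, T_5, T_7, T_8, T_10, T_11, T_12, T_14} as a parent, child, or co-parent, and no others.
Parents of T_2: T_1, T_4, T_12; children: T_5, T_10; co-parents: T_3, T_7, T_8, T_10, T_11, T_12, T_14.
These exactly cover the given set, so the node is T_2.

T_2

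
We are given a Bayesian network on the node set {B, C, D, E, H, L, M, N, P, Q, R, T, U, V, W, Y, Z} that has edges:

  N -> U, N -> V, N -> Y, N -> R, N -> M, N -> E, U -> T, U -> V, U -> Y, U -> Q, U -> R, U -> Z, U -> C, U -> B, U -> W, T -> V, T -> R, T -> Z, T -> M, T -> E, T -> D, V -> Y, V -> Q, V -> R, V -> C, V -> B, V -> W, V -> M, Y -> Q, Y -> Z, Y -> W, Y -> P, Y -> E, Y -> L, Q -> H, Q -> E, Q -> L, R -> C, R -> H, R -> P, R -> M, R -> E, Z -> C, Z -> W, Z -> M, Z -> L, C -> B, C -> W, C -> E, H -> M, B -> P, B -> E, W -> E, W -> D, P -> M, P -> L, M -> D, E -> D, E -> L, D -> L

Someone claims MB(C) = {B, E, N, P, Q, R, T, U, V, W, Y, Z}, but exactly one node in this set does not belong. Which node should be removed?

Parents of C: R, U, V, Z.
Children of C: B, E, W.
Co-parents of C (other parents of its children):
  B: U, V
  W: U, V, Y, Z
  E: B, N, Q, R, T, W, Y
MB(C) = {B, E, N, Q, R, T, U, V, W, Y, Z}.
P is neither a parent, child, nor co-parent of C, so it does not belong.

P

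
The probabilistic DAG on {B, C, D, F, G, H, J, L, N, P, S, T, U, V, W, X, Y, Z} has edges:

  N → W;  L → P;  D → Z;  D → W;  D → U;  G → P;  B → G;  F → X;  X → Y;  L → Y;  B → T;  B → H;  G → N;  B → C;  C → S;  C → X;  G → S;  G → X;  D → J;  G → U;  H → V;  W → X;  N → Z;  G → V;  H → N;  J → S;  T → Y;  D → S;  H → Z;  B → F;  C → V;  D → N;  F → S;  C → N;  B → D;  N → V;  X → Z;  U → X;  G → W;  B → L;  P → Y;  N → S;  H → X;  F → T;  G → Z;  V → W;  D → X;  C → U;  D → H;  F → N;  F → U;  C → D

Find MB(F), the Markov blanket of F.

The Markov blanket of a node is its parents, its children, and the other parents of its children.
Pa(F) = {B}.
Ch(F) = {N, S, T, U, X}.
For each child, the remaining parents (spouses of F):
  N: C, D, G, H
  S: C, D, G, J, N
  T: B
  U: C, D, G
  X: C, D, G, H, U, W
MB(F) = {B, C, D, G, H, J, N, S, T, U, W, X}.

{B, C, D, G, H, J, N, S, T, U, W, X}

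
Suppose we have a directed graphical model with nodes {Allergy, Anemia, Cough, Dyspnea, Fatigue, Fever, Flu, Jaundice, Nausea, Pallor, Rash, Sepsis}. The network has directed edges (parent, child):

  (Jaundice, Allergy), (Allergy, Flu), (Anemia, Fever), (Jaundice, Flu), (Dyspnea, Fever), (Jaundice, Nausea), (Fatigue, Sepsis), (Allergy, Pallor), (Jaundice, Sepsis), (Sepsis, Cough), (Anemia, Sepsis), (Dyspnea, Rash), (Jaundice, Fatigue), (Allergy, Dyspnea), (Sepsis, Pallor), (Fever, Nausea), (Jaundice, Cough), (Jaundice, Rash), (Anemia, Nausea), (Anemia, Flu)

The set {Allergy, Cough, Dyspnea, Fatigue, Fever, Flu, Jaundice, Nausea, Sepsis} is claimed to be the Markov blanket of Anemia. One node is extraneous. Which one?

The Markov blanket of a node is its parents, its children, and the other parents of its children.
Parents of Anemia: none.
Anemia has children Fever, Flu, Nausea, Sepsis.
Co-parents of Anemia (other parents of its children):
  Sepsis also has parents Fatigue, Jaundice.
  parents(Flu) \ {Anemia} = {Allergy, Jaundice}.
  Fever's other parent is Dyspnea.
  parents(Nausea) \ {Anemia} = {Fever, Jaundice}.
MB(Anemia) = {Allergy, Dyspnea, Fatigue, Fever, Flu, Jaundice, Nausea, Sepsis}.
Cough is neither a parent, child, nor co-parent of Anemia, so it does not belong.

Cough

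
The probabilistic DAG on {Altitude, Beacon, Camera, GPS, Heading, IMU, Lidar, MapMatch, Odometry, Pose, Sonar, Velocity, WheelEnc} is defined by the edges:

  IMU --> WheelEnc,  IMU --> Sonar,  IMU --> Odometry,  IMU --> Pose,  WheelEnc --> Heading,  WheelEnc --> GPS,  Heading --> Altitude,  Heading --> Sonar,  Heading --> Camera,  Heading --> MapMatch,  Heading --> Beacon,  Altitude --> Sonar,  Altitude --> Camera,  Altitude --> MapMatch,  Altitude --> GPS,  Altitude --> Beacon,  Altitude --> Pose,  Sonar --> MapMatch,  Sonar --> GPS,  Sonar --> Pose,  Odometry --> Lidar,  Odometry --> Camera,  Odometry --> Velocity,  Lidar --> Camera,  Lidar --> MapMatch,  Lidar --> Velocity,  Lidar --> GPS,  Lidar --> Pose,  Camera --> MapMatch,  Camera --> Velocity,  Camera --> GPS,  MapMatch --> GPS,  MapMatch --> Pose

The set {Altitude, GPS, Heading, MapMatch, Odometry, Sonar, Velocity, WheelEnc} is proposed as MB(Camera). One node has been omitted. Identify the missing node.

Lidar

Parents of Camera: Altitude, Heading, Lidar, Odometry.
Camera has children GPS, MapMatch, Velocity.
For each child, the remaining parents (spouses of Camera):
  MapMatch also has parents Altitude, Heading, Lidar, Sonar.
  Velocity's other parents are Lidar, Odometry.
  GPS's other parents are Altitude, Lidar, MapMatch, Sonar, WheelEnc.
MB(Camera) = {Altitude, GPS, Heading, Lidar, MapMatch, Odometry, Sonar, Velocity, WheelEnc}.
Comparing with the claimed set, Lidar is missing.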